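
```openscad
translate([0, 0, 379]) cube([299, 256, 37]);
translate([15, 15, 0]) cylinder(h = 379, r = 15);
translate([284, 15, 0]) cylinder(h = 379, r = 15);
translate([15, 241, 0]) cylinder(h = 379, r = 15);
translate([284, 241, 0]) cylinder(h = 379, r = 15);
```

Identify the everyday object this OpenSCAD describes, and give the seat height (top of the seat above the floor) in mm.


A stool. The seat height is 416 mm.

A 299×256×37 slab at z = 379 on four corner cylinders — a stool. The seat top is 379 + 37 = 416 mm.


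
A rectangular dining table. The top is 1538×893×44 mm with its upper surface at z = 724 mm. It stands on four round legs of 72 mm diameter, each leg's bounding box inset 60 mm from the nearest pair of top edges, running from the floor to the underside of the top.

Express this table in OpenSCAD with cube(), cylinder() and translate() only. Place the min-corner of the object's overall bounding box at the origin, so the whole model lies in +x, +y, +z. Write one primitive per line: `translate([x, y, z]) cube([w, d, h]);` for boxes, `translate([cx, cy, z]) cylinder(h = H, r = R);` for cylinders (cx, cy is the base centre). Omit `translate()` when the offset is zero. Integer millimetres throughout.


// leg_h = 724 - 44 = 680
translate([0, 0, 680]) cube([1538, 893, 44]);
translate([96, 96, 0]) cylinder(h = 680, r = 36);
translate([1442, 96, 0]) cylinder(h = 680, r = 36);
translate([96, 797, 0]) cylinder(h = 680, r = 36);
translate([1442, 797, 0]) cylinder(h = 680, r = 36);


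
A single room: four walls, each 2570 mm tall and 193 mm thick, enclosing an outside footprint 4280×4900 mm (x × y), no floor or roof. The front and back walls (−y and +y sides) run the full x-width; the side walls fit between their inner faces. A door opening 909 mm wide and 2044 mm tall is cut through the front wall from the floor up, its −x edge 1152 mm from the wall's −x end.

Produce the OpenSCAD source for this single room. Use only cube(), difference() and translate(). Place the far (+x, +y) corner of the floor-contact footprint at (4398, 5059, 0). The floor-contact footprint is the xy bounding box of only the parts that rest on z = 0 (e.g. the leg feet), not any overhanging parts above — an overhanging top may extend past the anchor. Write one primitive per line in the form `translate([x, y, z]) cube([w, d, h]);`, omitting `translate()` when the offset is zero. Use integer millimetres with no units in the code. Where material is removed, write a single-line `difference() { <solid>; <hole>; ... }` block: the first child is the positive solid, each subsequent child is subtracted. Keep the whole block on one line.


difference() { translate([118, 159, 0]) cube([4280, 193, 2570]); translate([1270, 159, 0]) cube([909, 193, 2044]); }
translate([118, 4866, 0]) cube([4280, 193, 2570]);
translate([118, 352, 0]) cube([193, 4514, 2570]);
translate([4205, 352, 0]) cube([193, 4514, 2570]);


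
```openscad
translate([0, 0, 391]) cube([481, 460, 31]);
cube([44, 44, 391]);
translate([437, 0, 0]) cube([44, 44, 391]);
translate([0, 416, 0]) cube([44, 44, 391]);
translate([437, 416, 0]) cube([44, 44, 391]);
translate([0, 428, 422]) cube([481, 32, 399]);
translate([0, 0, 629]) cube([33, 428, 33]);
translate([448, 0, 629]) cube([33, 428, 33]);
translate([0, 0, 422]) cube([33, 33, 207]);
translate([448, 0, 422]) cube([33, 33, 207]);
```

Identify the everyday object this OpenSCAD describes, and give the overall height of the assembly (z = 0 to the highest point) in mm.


A chair. The overall height is 821 mm.

A slab on four corner posts with a tall panel at the back — a chair. The seat slab sits at z = 391 with thickness 31, and the 399 mm backrest starts at the seat top, so the overall height is 391 + 31 + 399 = 821 mm.


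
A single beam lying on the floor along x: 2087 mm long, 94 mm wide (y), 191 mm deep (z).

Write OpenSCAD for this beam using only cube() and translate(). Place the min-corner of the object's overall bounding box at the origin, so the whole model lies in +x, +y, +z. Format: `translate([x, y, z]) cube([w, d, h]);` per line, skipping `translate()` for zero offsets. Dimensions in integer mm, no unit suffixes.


cube([2087, 94, 191]);


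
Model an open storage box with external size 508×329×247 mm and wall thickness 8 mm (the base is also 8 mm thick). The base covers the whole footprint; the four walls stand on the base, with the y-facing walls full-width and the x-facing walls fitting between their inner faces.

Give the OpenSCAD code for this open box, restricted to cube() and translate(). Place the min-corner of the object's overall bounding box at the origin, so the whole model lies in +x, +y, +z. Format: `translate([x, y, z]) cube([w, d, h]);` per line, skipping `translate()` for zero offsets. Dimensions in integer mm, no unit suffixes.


cube([508, 329, 8]);
translate([0, 0, 8]) cube([508, 8, 239]);
translate([0, 321, 8]) cube([508, 8, 239]);
translate([0, 8, 8]) cube([8, 313, 239]);
translate([500, 8, 8]) cube([8, 313, 239]);


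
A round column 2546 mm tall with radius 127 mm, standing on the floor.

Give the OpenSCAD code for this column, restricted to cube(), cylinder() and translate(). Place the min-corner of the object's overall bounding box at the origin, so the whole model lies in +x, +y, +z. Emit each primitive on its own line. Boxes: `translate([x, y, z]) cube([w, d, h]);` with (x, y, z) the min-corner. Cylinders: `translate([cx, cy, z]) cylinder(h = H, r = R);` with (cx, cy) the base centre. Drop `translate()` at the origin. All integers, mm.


translate([127, 127, 0]) cylinder(h = 2546, r = 127);


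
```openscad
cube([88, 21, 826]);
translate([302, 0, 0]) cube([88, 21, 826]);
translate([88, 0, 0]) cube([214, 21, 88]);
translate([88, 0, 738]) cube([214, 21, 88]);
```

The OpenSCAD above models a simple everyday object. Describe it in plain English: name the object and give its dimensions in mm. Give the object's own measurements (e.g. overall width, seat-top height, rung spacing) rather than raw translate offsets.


A rectangular picture frame lying in the x–z plane (depth along y). The opening is 214 mm wide (x) by 650 mm tall (z), surrounded by a border 88 mm wide on all four sides. The frame is 21 mm deep and is made of two full-height vertical stiles with two horizontal rails fitted between them.


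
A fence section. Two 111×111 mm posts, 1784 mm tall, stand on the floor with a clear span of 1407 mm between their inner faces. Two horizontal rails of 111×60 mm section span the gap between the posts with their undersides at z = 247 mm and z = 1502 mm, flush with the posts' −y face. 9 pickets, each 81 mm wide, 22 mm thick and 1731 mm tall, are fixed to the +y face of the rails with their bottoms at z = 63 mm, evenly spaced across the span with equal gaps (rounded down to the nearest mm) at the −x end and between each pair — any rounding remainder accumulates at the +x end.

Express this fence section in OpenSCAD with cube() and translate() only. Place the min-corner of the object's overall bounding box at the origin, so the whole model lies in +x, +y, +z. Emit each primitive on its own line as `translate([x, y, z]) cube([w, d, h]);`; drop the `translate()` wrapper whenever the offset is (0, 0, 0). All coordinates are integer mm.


cube([111, 111, 1784]);
translate([1518, 0, 0]) cube([111, 111, 1784]);
translate([111, 0, 247]) cube([1407, 111, 60]);
translate([111, 0, 1502]) cube([1407, 111, 60]);
translate([178, 111, 63]) cube([81, 22, 1731]);
translate([326, 111, 63]) cube([81, 22, 1731]);
translate([474, 111, 63]) cube([81, 22, 1731]);
translate([622, 111, 63]) cube([81, 22, 1731]);
translate([770, 111, 63]) cube([81, 22, 1731]);
translate([918, 111, 63]) cube([81, 22, 1731]);
translate([1066, 111, 63]) cube([81, 22, 1731]);
translate([1214, 111, 63]) cube([81, 22, 1731]);
translate([1362, 111, 63]) cube([81, 22, 1731]);


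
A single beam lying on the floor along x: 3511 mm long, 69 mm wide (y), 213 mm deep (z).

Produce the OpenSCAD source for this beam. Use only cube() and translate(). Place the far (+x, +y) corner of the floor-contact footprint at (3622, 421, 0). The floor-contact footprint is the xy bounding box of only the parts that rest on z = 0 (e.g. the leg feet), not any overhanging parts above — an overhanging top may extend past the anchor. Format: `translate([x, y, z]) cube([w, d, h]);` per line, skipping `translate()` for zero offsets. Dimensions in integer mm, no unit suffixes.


translate([111, 352, 0]) cube([3511, 69, 213]);


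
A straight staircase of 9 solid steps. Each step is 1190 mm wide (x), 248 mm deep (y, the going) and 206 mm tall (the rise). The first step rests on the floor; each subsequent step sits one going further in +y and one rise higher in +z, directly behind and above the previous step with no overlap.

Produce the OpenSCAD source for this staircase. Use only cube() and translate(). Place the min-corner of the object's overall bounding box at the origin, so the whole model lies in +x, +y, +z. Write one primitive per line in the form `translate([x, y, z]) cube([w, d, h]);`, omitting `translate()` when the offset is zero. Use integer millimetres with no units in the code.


cube([1190, 248, 206]);
translate([0, 248, 206]) cube([1190, 248, 206]);
translate([0, 496, 412]) cube([1190, 248, 206]);
translate([0, 744, 618]) cube([1190, 248, 206]);
translate([0, 992, 824]) cube([1190, 248, 206]);
translate([0, 1240, 1030]) cube([1190, 248, 206]);
translate([0, 1488, 1236]) cube([1190, 248, 206]);
translate([0, 1736, 1442]) cube([1190, 248, 206]);
translate([0, 1984, 1648]) cube([1190, 248, 206]);


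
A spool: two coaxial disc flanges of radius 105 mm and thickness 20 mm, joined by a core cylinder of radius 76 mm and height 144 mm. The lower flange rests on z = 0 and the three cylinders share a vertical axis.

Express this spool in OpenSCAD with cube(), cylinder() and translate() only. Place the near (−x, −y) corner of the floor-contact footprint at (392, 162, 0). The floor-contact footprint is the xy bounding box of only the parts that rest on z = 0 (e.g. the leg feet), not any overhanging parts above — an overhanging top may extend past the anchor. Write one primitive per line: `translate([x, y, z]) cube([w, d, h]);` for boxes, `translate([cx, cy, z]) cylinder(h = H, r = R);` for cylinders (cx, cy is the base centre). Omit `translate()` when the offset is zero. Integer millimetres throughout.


translate([497, 267, 0]) cylinder(h = 20, r = 105);
translate([497, 267, 20]) cylinder(h = 144, r = 76);
translate([497, 267, 164]) cylinder(h = 20, r = 105);


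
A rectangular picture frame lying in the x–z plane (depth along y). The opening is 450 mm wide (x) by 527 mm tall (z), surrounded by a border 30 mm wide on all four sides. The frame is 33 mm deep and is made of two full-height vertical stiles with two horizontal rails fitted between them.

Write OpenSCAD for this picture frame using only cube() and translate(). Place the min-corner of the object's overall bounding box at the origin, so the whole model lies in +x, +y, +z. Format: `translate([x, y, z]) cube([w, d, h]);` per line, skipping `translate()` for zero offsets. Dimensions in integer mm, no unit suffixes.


cube([30, 33, 587]);
translate([480, 0, 0]) cube([30, 33, 587]);
translate([30, 0, 0]) cube([450, 33, 30]);
translate([30, 0, 557]) cube([450, 33, 30]);


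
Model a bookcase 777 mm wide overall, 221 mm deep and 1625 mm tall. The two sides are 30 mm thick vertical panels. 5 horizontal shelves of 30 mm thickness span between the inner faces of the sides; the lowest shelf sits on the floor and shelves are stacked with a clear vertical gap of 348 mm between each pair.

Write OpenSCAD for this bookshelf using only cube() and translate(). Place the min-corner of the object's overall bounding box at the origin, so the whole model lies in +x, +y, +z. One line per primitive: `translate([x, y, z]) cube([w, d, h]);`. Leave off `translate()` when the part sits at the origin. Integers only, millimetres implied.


cube([30, 221, 1625]);
translate([747, 0, 0]) cube([30, 221, 1625]);
translate([30, 0, 0]) cube([717, 221, 30]);
translate([30, 0, 378]) cube([717, 221, 30]);
translate([30, 0, 756]) cube([717, 221, 30]);
translate([30, 0, 1134]) cube([717, 221, 30]);
translate([30, 0, 1512]) cube([717, 221, 30]);


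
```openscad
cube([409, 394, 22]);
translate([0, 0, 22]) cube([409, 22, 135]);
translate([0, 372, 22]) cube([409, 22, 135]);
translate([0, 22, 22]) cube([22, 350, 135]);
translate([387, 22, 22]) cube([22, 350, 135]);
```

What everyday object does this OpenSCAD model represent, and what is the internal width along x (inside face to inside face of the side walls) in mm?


An open box. The internal width is 365 mm.

A 409×394 base slab with four walls standing on it — an open box. The base is 409 mm wide and the walls are 22 mm thick, so the internal width is 409 − 2 × 22 = 365 mm.


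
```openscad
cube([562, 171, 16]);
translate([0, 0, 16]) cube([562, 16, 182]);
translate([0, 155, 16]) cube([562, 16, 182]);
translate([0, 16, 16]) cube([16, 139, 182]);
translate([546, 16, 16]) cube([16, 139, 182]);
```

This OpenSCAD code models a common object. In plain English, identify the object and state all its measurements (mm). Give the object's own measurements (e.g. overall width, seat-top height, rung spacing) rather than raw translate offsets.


An open-topped rectangular box: outside dimensions 562×171×198 mm, with a uniform wall and base thickness of 16 mm. The base is a full 562×171 slab on the floor; four walls sit on top of the base. The front and back walls (the −y and +y sides) span the full width; the two side walls fit between them.


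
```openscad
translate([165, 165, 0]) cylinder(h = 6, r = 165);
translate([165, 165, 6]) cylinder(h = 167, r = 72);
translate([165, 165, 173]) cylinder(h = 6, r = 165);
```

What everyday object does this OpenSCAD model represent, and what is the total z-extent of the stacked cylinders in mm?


A spool. The overall height is 179 mm.

Three coaxial cylinders, large–small–large — a spool. Two 6 mm flanges and a 167 mm core give 6 + 167 + 6 = 179 mm.


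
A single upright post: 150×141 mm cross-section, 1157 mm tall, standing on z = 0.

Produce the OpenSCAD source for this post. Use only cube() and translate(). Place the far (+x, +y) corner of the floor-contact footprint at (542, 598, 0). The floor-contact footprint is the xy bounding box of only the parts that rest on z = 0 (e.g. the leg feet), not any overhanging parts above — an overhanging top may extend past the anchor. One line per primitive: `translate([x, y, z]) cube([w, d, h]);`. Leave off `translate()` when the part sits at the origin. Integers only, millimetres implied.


translate([392, 457, 0]) cube([150, 141, 1157]);


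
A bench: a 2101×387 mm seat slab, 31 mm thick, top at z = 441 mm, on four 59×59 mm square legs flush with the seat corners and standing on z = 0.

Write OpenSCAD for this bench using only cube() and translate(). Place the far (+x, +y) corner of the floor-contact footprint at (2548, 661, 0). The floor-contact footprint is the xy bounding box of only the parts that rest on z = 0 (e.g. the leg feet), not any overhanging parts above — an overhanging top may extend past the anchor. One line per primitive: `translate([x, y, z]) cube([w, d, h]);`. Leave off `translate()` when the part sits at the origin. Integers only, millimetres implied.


// leg_h = 441 − 31 = 410
translate([447, 274, 410]) cube([2101, 387, 31]);
translate([447, 274, 0]) cube([59, 59, 410]);
translate([447, 602, 0]) cube([59, 59, 410]);
translate([2489, 274, 0]) cube([59, 59, 410]);
translate([2489, 602, 0]) cube([59, 59, 410]);


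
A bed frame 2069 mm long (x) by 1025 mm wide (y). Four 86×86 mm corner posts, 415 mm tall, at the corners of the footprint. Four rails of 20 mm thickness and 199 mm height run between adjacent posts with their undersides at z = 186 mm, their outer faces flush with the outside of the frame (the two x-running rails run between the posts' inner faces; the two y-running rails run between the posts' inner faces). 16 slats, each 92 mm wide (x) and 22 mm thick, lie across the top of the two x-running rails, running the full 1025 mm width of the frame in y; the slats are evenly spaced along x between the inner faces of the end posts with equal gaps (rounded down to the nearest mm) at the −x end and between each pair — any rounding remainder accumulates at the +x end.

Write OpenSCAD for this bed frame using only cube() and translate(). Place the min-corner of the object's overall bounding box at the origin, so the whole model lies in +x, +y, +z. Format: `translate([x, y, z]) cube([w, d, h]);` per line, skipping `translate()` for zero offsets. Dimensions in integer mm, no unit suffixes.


cube([86, 86, 415]);
translate([0, 939, 0]) cube([86, 86, 415]);
translate([1983, 0, 0]) cube([86, 86, 415]);
translate([1983, 939, 0]) cube([86, 86, 415]);
translate([86, 0, 186]) cube([1897, 20, 199]);
translate([86, 1005, 186]) cube([1897, 20, 199]);
translate([0, 86, 186]) cube([20, 853, 199]);
translate([2049, 86, 186]) cube([20, 853, 199]);
translate([111, 0, 385]) cube([92, 1025, 22]);
translate([228, 0, 385]) cube([92, 1025, 22]);
translate([345, 0, 385]) cube([92, 1025, 22]);
translate([462, 0, 385]) cube([92, 1025, 22]);
translate([579, 0, 385]) cube([92, 1025, 22]);
translate([696, 0, 385]) cube([92, 1025, 22]);
translate([813, 0, 385]) cube([92, 1025, 22]);
translate([930, 0, 385]) cube([92, 1025, 22]);
translate([1047, 0, 385]) cube([92, 1025, 22]);
translate([1164, 0, 385]) cube([92, 1025, 22]);
translate([1281, 0, 385]) cube([92, 1025, 22]);
translate([1398, 0, 385]) cube([92, 1025, 22]);
translate([1515, 0, 385]) cube([92, 1025, 22]);
translate([1632, 0, 385]) cube([92, 1025, 22]);
translate([1749, 0, 385]) cube([92, 1025, 22]);
translate([1866, 0, 385]) cube([92, 1025, 22]);


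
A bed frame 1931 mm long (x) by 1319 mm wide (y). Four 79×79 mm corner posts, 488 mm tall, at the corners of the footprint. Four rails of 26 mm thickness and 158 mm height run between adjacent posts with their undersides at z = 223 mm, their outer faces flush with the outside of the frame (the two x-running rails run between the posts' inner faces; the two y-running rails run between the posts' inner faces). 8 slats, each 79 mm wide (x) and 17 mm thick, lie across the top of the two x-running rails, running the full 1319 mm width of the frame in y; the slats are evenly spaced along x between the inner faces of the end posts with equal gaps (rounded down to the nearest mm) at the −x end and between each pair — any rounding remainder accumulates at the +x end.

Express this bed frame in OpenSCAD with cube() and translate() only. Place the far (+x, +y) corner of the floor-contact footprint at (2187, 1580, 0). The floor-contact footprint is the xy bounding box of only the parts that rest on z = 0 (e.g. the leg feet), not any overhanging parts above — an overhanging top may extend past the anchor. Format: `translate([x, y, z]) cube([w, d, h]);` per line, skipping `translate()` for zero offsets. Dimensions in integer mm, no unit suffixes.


translate([256, 261, 0]) cube([79, 79, 488]);
translate([256, 1501, 0]) cube([79, 79, 488]);
translate([2108, 261, 0]) cube([79, 79, 488]);
translate([2108, 1501, 0]) cube([79, 79, 488]);
translate([335, 261, 223]) cube([1773, 26, 158]);
translate([335, 1554, 223]) cube([1773, 26, 158]);
translate([256, 340, 223]) cube([26, 1161, 158]);
translate([2161, 340, 223]) cube([26, 1161, 158]);
translate([461, 261, 381]) cube([79, 1319, 17]);
translate([666, 261, 381]) cube([79, 1319, 17]);
translate([871, 261, 381]) cube([79, 1319, 17]);
translate([1076, 261, 381]) cube([79, 1319, 17]);
translate([1281, 261, 381]) cube([79, 1319, 17]);
translate([1486, 261, 381]) cube([79, 1319, 17]);
translate([1691, 261, 381]) cube([79, 1319, 17]);
translate([1896, 261, 381]) cube([79, 1319, 17]);


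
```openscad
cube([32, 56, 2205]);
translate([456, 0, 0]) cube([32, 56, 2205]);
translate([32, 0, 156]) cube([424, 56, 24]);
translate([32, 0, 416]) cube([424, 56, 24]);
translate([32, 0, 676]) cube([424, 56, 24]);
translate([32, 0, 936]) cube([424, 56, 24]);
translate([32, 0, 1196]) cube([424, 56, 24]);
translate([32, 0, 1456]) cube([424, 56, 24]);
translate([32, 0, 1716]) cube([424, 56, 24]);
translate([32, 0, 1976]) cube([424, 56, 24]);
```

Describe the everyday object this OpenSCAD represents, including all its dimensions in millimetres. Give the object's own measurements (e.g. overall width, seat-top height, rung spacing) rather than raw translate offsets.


A straight ladder. Two 32×56 mm vertical rails, 2205 mm tall, stand 488 mm apart (outside-to-outside) with their front faces coplanar on the −y side. 8 rungs, each 56 mm deep and 24 mm tall, span between the inner faces of the rails, front faces flush with the rails. The lowest rung's underside is at z = 156 mm and rungs are spaced 260 mm apart (underside to underside).


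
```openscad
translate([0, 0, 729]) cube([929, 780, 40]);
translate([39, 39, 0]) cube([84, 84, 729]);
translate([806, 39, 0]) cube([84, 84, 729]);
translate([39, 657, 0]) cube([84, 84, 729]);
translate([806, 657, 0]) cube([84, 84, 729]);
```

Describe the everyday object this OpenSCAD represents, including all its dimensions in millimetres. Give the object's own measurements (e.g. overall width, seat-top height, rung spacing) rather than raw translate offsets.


A table: top 929 mm (x) × 780 mm (y), 40 mm thick, upper face at z = 769 mm, on four 84×84 mm square legs, each inset 39 mm from the nearest pair of top edges from z = 0 to the bottom of the top.


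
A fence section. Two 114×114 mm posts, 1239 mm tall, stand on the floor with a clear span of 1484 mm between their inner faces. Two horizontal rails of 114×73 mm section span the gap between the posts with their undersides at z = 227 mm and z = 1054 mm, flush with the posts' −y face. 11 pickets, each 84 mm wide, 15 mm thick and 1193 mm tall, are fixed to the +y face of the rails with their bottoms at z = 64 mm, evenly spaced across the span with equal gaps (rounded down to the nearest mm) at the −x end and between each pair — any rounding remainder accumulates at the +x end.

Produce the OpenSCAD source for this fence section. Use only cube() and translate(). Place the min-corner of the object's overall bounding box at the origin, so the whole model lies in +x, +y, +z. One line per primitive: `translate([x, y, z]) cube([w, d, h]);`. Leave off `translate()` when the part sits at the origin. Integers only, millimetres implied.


cube([114, 114, 1239]);
translate([1598, 0, 0]) cube([114, 114, 1239]);
translate([114, 0, 227]) cube([1484, 114, 73]);
translate([114, 0, 1054]) cube([1484, 114, 73]);
translate([160, 114, 64]) cube([84, 15, 1193]);
translate([290, 114, 64]) cube([84, 15, 1193]);
translate([420, 114, 64]) cube([84, 15, 1193]);
translate([550, 114, 64]) cube([84, 15, 1193]);
translate([680, 114, 64]) cube([84, 15, 1193]);
translate([810, 114, 64]) cube([84, 15, 1193]);
translate([940, 114, 64]) cube([84, 15, 1193]);
translate([1070, 114, 64]) cube([84, 15, 1193]);
translate([1200, 114, 64]) cube([84, 15, 1193]);
translate([1330, 114, 64]) cube([84, 15, 1193]);
translate([1460, 114, 64]) cube([84, 15, 1193]);


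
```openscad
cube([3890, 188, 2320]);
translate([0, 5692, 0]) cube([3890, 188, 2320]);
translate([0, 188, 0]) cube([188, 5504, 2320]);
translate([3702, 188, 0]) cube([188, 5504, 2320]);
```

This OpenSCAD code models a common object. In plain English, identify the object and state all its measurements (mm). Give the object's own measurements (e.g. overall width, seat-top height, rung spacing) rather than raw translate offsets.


The wall frame of a small rectangular building: four walls, each 2320 mm tall and 188 mm thick, enclosing a footprint 3890 mm (x) by 5880 mm (y) outside-to-outside, with no floor or roof. The front and back walls (the −y and +y sides) span the full width; the two side walls fit between them.


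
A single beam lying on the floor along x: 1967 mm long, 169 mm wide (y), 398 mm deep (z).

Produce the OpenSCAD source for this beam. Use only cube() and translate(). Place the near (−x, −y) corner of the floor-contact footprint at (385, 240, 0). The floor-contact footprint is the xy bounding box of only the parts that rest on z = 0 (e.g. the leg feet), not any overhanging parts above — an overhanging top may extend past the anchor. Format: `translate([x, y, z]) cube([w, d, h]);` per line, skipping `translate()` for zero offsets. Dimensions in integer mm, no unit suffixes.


translate([385, 240, 0]) cube([1967, 169, 398]);


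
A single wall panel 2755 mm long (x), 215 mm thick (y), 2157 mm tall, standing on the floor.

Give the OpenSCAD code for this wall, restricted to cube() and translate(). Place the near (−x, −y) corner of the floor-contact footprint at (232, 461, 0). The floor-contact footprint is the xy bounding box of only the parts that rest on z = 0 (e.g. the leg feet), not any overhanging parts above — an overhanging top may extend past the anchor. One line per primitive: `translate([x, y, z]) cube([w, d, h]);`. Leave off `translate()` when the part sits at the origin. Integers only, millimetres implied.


translate([232, 461, 0]) cube([2755, 215, 2157]);


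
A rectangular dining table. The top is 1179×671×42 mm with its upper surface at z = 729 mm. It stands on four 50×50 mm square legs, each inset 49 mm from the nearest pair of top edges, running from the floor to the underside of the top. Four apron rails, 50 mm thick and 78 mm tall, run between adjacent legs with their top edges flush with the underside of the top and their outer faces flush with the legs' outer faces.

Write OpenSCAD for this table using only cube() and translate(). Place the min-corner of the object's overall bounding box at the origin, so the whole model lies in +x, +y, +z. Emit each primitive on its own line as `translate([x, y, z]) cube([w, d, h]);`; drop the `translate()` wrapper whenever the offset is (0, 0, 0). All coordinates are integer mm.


translate([0, 0, 687]) cube([1179, 671, 42]);
translate([49, 49, 0]) cube([50, 50, 687]);
translate([1080, 49, 0]) cube([50, 50, 687]);
translate([49, 572, 0]) cube([50, 50, 687]);
translate([1080, 572, 0]) cube([50, 50, 687]);
translate([99, 49, 609]) cube([981, 50, 78]);
translate([99, 572, 609]) cube([981, 50, 78]);
translate([49, 99, 609]) cube([50, 473, 78]);
translate([1080, 99, 609]) cube([50, 473, 78]);


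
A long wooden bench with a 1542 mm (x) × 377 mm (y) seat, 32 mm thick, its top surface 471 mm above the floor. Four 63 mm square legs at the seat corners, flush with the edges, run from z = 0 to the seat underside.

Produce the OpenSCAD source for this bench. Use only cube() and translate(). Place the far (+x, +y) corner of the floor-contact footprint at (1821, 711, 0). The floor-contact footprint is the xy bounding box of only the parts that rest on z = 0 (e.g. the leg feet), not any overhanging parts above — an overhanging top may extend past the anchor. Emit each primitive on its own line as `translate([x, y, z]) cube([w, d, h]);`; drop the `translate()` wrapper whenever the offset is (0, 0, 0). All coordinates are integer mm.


// leg_h = 471 − 32 = 439
translate([279, 334, 439]) cube([1542, 377, 32]);
translate([279, 334, 0]) cube([63, 63, 439]);
translate([279, 648, 0]) cube([63, 63, 439]);
translate([1758, 334, 0]) cube([63, 63, 439]);
translate([1758, 648, 0]) cube([63, 63, 439]);


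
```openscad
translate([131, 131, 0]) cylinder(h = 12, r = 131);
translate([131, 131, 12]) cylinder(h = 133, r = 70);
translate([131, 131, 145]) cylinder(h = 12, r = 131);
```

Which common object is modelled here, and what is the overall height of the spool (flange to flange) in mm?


A spool. The overall height is 157 mm.

Three coaxial cylinders, large–small–large — a spool. Two 12 mm flanges and a 133 mm core give 12 + 133 + 12 = 157 mm.


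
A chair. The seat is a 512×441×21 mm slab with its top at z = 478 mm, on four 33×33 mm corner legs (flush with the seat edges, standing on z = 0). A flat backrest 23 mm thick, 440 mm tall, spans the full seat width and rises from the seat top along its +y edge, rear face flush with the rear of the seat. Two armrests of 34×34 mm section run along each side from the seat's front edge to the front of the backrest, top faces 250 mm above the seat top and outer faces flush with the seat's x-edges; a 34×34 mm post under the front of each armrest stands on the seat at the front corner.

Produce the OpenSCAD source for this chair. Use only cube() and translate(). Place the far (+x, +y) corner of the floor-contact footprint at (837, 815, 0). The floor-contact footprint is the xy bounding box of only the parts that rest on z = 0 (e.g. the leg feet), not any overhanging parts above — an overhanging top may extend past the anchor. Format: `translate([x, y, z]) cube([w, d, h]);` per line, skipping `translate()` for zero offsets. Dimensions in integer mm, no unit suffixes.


translate([325, 374, 457]) cube([512, 441, 21]);
translate([325, 374, 0]) cube([33, 33, 457]);
translate([804, 374, 0]) cube([33, 33, 457]);
translate([325, 782, 0]) cube([33, 33, 457]);
translate([804, 782, 0]) cube([33, 33, 457]);
translate([325, 792, 478]) cube([512, 23, 440]);
translate([325, 374, 694]) cube([34, 418, 34]);
translate([803, 374, 694]) cube([34, 418, 34]);
translate([325, 374, 478]) cube([34, 34, 216]);
translate([803, 374, 478]) cube([34, 34, 216]);


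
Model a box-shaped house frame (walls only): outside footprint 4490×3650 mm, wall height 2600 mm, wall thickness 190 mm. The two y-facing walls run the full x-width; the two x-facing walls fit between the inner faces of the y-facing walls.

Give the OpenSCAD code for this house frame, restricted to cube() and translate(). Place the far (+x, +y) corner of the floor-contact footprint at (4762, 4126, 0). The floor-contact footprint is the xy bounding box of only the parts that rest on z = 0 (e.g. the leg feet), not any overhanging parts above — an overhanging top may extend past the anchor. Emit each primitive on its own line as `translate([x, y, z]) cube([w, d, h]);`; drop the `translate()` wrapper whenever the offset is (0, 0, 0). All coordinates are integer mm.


translate([272, 476, 0]) cube([4490, 190, 2600]);
translate([272, 3936, 0]) cube([4490, 190, 2600]);
translate([272, 666, 0]) cube([190, 3270, 2600]);
translate([4572, 666, 0]) cube([190, 3270, 2600]);


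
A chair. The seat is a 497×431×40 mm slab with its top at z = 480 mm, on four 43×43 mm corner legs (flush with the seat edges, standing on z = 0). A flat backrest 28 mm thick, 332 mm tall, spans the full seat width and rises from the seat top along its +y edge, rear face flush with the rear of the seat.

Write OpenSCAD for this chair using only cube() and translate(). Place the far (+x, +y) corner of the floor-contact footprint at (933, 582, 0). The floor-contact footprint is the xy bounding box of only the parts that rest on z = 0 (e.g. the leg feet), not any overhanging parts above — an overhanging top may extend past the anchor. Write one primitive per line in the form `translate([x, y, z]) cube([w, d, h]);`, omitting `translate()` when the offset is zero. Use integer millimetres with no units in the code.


// leg_h = 480 - 40 = 440
translate([436, 151, 440]) cube([497, 431, 40]);
translate([436, 151, 0]) cube([43, 43, 440]);
translate([890, 151, 0]) cube([43, 43, 440]);
translate([436, 539, 0]) cube([43, 43, 440]);
translate([890, 539, 0]) cube([43, 43, 440]);
translate([436, 554, 480]) cube([497, 28, 332]);


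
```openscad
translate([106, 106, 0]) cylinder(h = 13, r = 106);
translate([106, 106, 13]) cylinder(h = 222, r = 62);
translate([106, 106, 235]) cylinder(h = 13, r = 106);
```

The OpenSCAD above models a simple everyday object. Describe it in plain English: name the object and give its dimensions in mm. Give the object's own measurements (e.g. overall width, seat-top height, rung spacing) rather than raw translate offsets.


A spool: two coaxial disc flanges of radius 106 mm and thickness 13 mm, joined by a core cylinder of radius 62 mm and height 222 mm. The lower flange rests on z = 0 and the three cylinders share a vertical axis.


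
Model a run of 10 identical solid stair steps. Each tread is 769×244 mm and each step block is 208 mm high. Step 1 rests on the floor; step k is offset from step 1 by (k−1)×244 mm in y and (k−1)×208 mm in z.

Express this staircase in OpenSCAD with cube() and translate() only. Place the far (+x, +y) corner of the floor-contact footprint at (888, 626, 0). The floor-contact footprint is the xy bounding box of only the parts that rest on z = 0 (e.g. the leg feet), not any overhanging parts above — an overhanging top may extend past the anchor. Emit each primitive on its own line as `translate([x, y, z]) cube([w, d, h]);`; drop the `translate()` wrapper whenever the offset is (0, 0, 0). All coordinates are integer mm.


translate([119, 382, 0]) cube([769, 244, 208]);
translate([119, 626, 208]) cube([769, 244, 208]);
translate([119, 870, 416]) cube([769, 244, 208]);
translate([119, 1114, 624]) cube([769, 244, 208]);
translate([119, 1358, 832]) cube([769, 244, 208]);
translate([119, 1602, 1040]) cube([769, 244, 208]);
translate([119, 1846, 1248]) cube([769, 244, 208]);
translate([119, 2090, 1456]) cube([769, 244, 208]);
translate([119, 2334, 1664]) cube([769, 244, 208]);
translate([119, 2578, 1872]) cube([769, 244, 208]);


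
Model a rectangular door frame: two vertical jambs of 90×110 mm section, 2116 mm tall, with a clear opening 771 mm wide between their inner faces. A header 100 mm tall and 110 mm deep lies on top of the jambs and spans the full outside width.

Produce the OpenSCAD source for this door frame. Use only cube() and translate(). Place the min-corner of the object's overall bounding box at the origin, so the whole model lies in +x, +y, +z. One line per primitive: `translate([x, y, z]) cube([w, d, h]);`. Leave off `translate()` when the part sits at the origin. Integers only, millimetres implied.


cube([90, 110, 2116]);
translate([861, 0, 0]) cube([90, 110, 2116]);
translate([0, 0, 2116]) cube([951, 110, 100]);


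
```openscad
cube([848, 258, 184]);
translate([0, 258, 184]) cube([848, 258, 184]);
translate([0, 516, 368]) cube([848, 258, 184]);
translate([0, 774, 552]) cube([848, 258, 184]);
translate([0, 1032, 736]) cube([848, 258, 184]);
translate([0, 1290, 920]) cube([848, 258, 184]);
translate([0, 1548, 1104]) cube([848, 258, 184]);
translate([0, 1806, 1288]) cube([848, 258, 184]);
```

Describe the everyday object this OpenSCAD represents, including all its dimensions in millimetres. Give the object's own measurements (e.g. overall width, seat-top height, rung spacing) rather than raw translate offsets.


A straight staircase of 8 solid steps. Each step is 848 mm wide (x), 258 mm deep (y, the going) and 184 mm tall (the rise). The first step rests on the floor; each subsequent step sits one going further in +y and one rise higher in +z, directly behind and above the previous step with no overlap.


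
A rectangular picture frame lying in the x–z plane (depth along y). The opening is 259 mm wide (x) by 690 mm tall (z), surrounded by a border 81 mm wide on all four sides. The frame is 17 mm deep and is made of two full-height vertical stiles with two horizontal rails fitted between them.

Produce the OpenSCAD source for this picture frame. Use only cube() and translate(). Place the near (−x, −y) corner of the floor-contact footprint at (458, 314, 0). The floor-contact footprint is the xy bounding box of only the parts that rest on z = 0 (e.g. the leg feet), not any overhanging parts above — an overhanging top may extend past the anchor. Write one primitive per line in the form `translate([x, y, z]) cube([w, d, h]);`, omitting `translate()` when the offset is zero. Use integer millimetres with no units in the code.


translate([458, 314, 0]) cube([81, 17, 852]);
translate([798, 314, 0]) cube([81, 17, 852]);
translate([539, 314, 0]) cube([259, 17, 81]);
translate([539, 314, 771]) cube([259, 17, 81]);


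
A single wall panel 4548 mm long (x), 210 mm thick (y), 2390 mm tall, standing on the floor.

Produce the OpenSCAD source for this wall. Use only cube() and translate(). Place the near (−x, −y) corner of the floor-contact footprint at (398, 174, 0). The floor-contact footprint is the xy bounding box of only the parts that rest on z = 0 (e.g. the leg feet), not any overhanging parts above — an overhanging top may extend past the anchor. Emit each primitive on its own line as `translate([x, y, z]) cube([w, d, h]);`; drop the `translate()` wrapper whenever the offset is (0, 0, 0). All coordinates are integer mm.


translate([398, 174, 0]) cube([4548, 210, 2390]);


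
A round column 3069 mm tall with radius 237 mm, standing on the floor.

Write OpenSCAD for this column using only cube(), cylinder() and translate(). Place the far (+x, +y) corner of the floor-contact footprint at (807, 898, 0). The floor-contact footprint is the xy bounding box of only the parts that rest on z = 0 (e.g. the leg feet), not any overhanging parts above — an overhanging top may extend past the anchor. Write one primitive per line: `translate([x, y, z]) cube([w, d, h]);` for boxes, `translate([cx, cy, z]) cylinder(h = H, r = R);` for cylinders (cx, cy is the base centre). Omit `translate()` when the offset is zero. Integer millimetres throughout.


translate([570, 661, 0]) cylinder(h = 3069, r = 237);


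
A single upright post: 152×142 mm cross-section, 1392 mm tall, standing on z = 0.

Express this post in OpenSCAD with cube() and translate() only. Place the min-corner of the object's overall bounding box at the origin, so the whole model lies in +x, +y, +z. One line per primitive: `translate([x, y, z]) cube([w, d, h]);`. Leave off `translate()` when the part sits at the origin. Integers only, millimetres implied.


cube([152, 142, 1392]);


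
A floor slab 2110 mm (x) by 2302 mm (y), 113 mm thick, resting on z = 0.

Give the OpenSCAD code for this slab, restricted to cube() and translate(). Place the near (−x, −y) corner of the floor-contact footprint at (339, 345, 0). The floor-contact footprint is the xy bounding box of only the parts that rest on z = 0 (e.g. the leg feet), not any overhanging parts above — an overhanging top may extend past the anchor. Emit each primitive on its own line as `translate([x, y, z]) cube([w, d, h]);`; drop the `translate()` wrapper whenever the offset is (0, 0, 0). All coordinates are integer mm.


translate([339, 345, 0]) cube([2110, 2302, 113]);


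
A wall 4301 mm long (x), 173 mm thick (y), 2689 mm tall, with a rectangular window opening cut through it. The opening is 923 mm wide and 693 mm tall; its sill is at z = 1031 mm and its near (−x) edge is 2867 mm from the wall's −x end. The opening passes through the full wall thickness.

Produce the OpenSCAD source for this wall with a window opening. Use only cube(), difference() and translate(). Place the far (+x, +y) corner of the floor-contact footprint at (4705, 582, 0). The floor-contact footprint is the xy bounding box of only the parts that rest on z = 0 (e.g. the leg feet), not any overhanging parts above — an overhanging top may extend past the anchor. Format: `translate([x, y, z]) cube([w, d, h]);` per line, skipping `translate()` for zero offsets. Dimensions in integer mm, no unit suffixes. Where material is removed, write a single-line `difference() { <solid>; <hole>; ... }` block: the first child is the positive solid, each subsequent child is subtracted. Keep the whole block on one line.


difference() { translate([404, 409, 0]) cube([4301, 173, 2689]); translate([3271, 409, 1031]) cube([923, 173, 693]); }


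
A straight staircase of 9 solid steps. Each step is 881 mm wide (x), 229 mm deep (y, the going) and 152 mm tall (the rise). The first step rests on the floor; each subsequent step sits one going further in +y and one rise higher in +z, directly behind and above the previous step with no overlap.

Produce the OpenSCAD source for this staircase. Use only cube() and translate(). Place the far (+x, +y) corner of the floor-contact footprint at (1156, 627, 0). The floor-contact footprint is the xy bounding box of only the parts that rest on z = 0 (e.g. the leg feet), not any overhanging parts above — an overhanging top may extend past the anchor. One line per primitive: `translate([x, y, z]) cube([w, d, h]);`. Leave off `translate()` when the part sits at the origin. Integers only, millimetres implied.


translate([275, 398, 0]) cube([881, 229, 152]);
translate([275, 627, 152]) cube([881, 229, 152]);
translate([275, 856, 304]) cube([881, 229, 152]);
translate([275, 1085, 456]) cube([881, 229, 152]);
translate([275, 1314, 608]) cube([881, 229, 152]);
translate([275, 1543, 760]) cube([881, 229, 152]);
translate([275, 1772, 912]) cube([881, 229, 152]);
translate([275, 2001, 1064]) cube([881, 229, 152]);
translate([275, 2230, 1216]) cube([881, 229, 152]);
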